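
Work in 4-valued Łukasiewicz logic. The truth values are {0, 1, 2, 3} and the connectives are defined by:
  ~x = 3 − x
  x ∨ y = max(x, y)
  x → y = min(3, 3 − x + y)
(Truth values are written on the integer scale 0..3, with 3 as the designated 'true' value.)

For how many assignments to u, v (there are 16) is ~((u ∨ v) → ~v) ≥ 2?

u = 0, v = 0 ↦ 0  <
u = 0, v = 1 ↦ 0  <
u = 0, v = 2 ↦ 1  <
u = 0, v = 3 ↦ 3  ≥
u = 1, v = 0 ↦ 0  <
u = 1, v = 1 ↦ 0  <
u = 1, v = 2 ↦ 1  <
u = 1, v = 3 ↦ 3  ≥
u = 2, v = 0 ↦ 0  <
u = 2, v = 1 ↦ 0  <
u = 2, v = 2 ↦ 1  <
u = 2, v = 3 ↦ 3  ≥
u = 3, v = 0 ↦ 0  <
u = 3, v = 1 ↦ 1  <
u = 3, v = 2 ↦ 2  ≥
u = 3, v = 3 ↦ 3  ≥
So 5 of the 16 assignments meet the threshold.

5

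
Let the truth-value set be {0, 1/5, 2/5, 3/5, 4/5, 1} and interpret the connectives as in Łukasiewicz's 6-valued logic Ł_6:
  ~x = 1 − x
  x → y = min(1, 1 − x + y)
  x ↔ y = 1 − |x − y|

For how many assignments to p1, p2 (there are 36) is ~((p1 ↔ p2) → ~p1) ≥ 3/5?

value 1: 1 assignment (counts)
value 4/5: 2 assignments (counts)
value 3/5: 4 assignments (counts)
value 2/5: 5 assignments
value 1/5: 7 assignments
value 0: 17 assignments
So 7 of the 36 assignments meet the threshold.

7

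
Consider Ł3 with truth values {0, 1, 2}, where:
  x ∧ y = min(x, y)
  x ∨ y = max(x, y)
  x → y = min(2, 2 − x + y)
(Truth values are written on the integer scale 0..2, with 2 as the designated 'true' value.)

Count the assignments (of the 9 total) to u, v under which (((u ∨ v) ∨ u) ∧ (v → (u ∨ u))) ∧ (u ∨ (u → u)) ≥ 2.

u = 0, v = 0 ↦ 0  <
u = 0, v = 1 ↦ 1  <
u = 0, v = 2 ↦ 0  <
u = 1, v = 0 ↦ 1  <
u = 1, v = 1 ↦ 1  <
u = 1, v = 2 ↦ 1  <
u = 2, v = 0 ↦ 2  ≥
u = 2, v = 1 ↦ 2  ≥
u = 2, v = 2 ↦ 2  ≥
So 3 of the 9 assignments meet the threshold.

3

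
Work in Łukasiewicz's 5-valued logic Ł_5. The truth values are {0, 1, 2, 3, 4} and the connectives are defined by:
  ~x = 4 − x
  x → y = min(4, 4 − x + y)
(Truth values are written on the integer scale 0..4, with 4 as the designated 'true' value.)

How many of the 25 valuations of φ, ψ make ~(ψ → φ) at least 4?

1

value 4: 1 assignment (counts)
value 3: 2 assignments
value 2: 3 assignments
value 1: 4 assignments
value 0: 15 assignments
So 1 of the 25 assignments meets the threshold.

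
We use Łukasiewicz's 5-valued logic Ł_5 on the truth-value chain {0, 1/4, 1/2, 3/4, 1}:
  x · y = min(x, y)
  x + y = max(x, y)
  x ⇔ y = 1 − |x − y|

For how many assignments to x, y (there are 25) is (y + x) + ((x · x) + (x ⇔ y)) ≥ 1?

13

value 1: 13 assignments (counts)
value 3/4: 10 assignments
value 1/2: 2 assignments
So 13 of the 25 assignments meet the threshold.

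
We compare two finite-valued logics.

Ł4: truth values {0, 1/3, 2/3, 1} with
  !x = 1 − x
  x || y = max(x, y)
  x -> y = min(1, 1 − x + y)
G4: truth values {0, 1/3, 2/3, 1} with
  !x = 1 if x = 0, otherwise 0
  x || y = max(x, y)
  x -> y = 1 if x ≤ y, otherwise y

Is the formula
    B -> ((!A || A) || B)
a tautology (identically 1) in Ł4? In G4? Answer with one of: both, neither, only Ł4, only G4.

In Ł4: every assignment gives 1 — tautology.
In G4: every assignment gives 1 — tautology.

both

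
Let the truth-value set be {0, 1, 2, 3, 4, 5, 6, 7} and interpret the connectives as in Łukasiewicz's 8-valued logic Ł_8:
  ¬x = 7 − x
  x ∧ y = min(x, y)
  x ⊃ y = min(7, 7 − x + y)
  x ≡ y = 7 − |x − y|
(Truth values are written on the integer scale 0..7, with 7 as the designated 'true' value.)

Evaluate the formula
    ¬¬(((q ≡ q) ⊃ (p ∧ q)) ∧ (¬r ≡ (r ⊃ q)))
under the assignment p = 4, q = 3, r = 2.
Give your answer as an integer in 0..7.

3

q ≡ q = 3 ≡ 3 = 7
p ∧ q = 4 ∧ 3 = 3
(q ≡ q) ⊃ (p ∧ q) = 7 ⊃ 3 = 3
¬r = ¬2 = 5
r ⊃ q = 2 ⊃ 3 = 7
¬r ≡ (r ⊃ q) = 5 ≡ 7 = 5
((q ≡ q) ⊃ (p ∧ q)) ∧ (¬r ≡ (r ⊃ q)) = 3 ∧ 5 = 3
¬(((q ≡ q) ⊃ (p ∧ q)) ∧ (¬r ≡ (r ⊃ q))) = ¬3 = 4
¬¬(((q ≡ q) ⊃ (p ∧ q)) ∧ (¬r ≡ (r ⊃ q))) = ¬4 = 3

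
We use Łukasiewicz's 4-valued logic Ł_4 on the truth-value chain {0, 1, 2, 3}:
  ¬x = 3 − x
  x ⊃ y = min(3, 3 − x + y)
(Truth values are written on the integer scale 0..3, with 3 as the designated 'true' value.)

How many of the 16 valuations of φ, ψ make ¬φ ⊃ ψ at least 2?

13

φ = 0, ψ = 0 ↦ 0  <
φ = 0, ψ = 1 ↦ 1  <
φ = 0, ψ = 2 ↦ 2  ≥
φ = 0, ψ = 3 ↦ 3  ≥
φ = 1, ψ = 0 ↦ 1  <
φ = 1, ψ = 1 ↦ 2  ≥
φ = 1, ψ = 2 ↦ 3  ≥
φ = 1, ψ = 3 ↦ 3  ≥
φ = 2, ψ = 0 ↦ 2  ≥
φ = 2, ψ = 1 ↦ 3  ≥
φ = 2, ψ = 2 ↦ 3  ≥
φ = 2, ψ = 3 ↦ 3  ≥
φ = 3, ψ = 0 ↦ 3  ≥
φ = 3, ψ = 1 ↦ 3  ≥
φ = 3, ψ = 2 ↦ 3  ≥
φ = 3, ψ = 3 ↦ 3  ≥
So 13 of the 16 assignments meet the threshold.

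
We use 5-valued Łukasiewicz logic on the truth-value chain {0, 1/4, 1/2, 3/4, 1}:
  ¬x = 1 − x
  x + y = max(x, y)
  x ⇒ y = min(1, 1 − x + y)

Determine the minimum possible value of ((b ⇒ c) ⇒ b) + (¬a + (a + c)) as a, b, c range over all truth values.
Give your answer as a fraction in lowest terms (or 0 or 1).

Take a = 1/2, b = 0, c = 0:
b ⇒ c = 0 ⇒ 0 = 1
(b ⇒ c) ⇒ b = 1 ⇒ 0 = 0
¬a = ¬1/2 = 1/2
a + c = 1/2 + 0 = 1/2
¬a + (a + c) = 1/2 + 1/2 = 1/2
((b ⇒ c) ⇒ b) + (¬a + (a + c)) = 0 + 1/2 = 1/2
No assignment yields a value below 1/2, so this is the minimum.

1/2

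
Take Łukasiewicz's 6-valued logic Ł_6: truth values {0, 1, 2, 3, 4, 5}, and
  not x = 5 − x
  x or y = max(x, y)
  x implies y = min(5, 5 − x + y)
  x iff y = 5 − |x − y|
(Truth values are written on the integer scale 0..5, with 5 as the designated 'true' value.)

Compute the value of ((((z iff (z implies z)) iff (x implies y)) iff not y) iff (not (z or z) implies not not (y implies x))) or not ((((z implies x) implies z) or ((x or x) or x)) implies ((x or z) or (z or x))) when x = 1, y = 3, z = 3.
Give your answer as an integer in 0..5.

z implies z = 3 implies 3 = 5
z iff (z implies z) = 3 iff 5 = 3
x implies y = 1 implies 3 = 5
(z iff (z implies z)) iff (x implies y) = 3 iff 5 = 3
not y = not 3 = 2
((z iff (z implies z)) iff (x implies y)) iff not y = 3 iff 2 = 4
z or z = 3 or 3 = 3
not (z or z) = not 3 = 2
y implies x = 3 implies 1 = 3
not (y implies x) = not 3 = 2
not not (y implies x) = not 2 = 3
not (z or z) implies not not (y implies x) = 2 implies 3 = 5
(((z iff (z implies z)) iff (x implies y)) iff not y) iff (not (z or z) implies not not (y implies x)) = 4 iff 5 = 4
z implies x = 3 implies 1 = 3
(z implies x) implies z = 3 implies 3 = 5
x or x = 1 or 1 = 1
(x or x) or x = 1 or 1 = 1
((z implies x) implies z) or ((x or x) or x) = 5 or 1 = 5
x or z = 1 or 3 = 3
z or x = 3 or 1 = 3
(x or z) or (z or x) = 3 or 3 = 3
(((z implies x) implies z) or ((x or x) or x)) implies ((x or z) or (z or x)) = 5 implies 3 = 3
not ((((z implies x) implies z) or ((x or x) or x)) implies ((x or z) or (z or x))) = not 3 = 2
((((z iff (z implies z)) iff (x implies y)) iff not y) iff (not (z or z) implies not not (y implies x))) or not ((((z implies x) implies z) or ((x or x) or x)) implies ((x or z) or (z or x))) = 4 or 2 = 4

4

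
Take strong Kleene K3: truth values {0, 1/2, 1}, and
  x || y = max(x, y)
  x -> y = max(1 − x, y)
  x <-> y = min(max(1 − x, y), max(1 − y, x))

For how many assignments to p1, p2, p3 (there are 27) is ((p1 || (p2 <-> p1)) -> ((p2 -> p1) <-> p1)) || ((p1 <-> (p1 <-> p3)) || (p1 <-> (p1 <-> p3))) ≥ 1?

value 1: 14 assignments (counts)
value 1/2: 12 assignments
value 0: 1 assignment
So 14 of the 27 assignments meet the threshold.

14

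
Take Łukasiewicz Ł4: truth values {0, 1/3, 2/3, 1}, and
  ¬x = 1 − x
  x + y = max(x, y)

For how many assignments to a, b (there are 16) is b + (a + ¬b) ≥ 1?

a = 0, b = 0 ↦ 1  ≥
a = 0, b = 1/3 ↦ 2/3  <
a = 0, b = 2/3 ↦ 2/3  <
a = 0, b = 1 ↦ 1  ≥
a = 1/3, b = 0 ↦ 1  ≥
a = 1/3, b = 1/3 ↦ 2/3  <
a = 1/3, b = 2/3 ↦ 2/3  <
a = 1/3, b = 1 ↦ 1  ≥
a = 2/3, b = 0 ↦ 1  ≥
a = 2/3, b = 1/3 ↦ 2/3  <
a = 2/3, b = 2/3 ↦ 2/3  <
a = 2/3, b = 1 ↦ 1  ≥
a = 1, b = 0 ↦ 1  ≥
a = 1, b = 1/3 ↦ 1  ≥
a = 1, b = 2/3 ↦ 1  ≥
a = 1, b = 1 ↦ 1  ≥
So 10 of the 16 assignments meet the threshold.

10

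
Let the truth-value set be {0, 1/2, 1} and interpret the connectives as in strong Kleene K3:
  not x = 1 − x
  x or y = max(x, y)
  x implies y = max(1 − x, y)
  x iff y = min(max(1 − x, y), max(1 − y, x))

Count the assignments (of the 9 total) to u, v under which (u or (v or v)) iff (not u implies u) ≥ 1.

u = 0, v = 0 ↦ 1  ≥
u = 0, v = 1/2 ↦ 1/2  <
u = 0, v = 1 ↦ 0  <
u = 1/2, v = 0 ↦ 1/2  <
u = 1/2, v = 1/2 ↦ 1/2  <
u = 1/2, v = 1 ↦ 1/2  <
u = 1, v = 0 ↦ 1  ≥
u = 1, v = 1/2 ↦ 1  ≥
u = 1, v = 1 ↦ 1  ≥
So 4 of the 9 assignments meet the threshold.

4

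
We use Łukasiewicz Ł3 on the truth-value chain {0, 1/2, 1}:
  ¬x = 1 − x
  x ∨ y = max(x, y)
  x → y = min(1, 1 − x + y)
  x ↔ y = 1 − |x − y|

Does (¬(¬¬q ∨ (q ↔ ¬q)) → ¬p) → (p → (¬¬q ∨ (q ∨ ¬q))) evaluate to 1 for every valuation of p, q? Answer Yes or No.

No

Counterexample: take p = 1, q = 1/2.
¬q = ¬1/2 = 1/2
¬¬q = ¬1/2 = 1/2
¬q = ¬1/2 = 1/2
q ↔ ¬q = 1/2 ↔ 1/2 = 1
¬¬q ∨ (q ↔ ¬q) = 1/2 ∨ 1 = 1
¬(¬¬q ∨ (q ↔ ¬q)) = ¬1 = 0
¬p = ¬1 = 0
¬(¬¬q ∨ (q ↔ ¬q)) → ¬p = 0 → 0 = 1
¬q = ¬1/2 = 1/2
¬¬q = ¬1/2 = 1/2
¬q = ¬1/2 = 1/2
q ∨ ¬q = 1/2 ∨ 1/2 = 1/2
¬¬q ∨ (q ∨ ¬q) = 1/2 ∨ 1/2 = 1/2
p → (¬¬q ∨ (q ∨ ¬q)) = 1 → 1/2 = 1/2
(¬(¬¬q ∨ (q ↔ ¬q)) → ¬p) → (p → (¬¬q ∨ (q ∨ ¬q))) = 1 → 1/2 = 1/2
This gives 1/2 ≠ 1.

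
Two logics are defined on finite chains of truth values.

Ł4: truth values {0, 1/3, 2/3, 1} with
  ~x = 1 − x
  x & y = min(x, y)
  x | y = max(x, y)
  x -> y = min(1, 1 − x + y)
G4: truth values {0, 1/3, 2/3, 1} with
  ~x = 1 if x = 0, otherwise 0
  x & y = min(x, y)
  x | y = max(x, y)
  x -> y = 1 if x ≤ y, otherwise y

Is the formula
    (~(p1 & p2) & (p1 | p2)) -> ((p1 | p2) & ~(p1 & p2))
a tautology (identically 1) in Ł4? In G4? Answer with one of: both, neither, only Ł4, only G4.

both

In Ł4: every assignment gives 1 — tautology.
In G4: every assignment gives 1 — tautology.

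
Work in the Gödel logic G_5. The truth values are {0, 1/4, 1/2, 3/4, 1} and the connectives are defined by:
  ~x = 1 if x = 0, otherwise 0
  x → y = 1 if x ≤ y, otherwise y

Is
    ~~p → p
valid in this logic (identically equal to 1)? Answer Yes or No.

No

Counterexample: take p = 1/4.
~p = ~1/4 = 0
~~p = ~0 = 1
~~p → p = 1 → 1/4 = 1/4
This gives 1/4 ≠ 1.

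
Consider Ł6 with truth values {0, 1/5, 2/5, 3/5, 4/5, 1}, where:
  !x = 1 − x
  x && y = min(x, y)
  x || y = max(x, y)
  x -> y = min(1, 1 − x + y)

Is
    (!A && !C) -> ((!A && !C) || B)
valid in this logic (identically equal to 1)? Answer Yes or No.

At A = 1, B = 4/5, C = 4/5, for instance:
!A = !1 = 0
!C = !4/5 = 1/5
!A && !C = 0 && 1/5 = 0
(!A && !C) || B = 0 || 4/5 = 4/5
(!A && !C) -> ((!A && !C) || B) = 0 -> 4/5 = 1
and checking the remaining 215 assignments likewise gives ≥ 1 in every case.

Yes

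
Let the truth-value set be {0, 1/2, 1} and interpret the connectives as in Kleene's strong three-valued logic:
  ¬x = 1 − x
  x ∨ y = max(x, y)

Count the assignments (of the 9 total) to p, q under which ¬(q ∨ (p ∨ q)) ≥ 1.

1

p = 0, q = 0 ↦ 1  ≥
p = 0, q = 1/2 ↦ 1/2  <
p = 0, q = 1 ↦ 0  <
p = 1/2, q = 0 ↦ 1/2  <
p = 1/2, q = 1/2 ↦ 1/2  <
p = 1/2, q = 1 ↦ 0  <
p = 1, q = 0 ↦ 0  <
p = 1, q = 1/2 ↦ 0  <
p = 1, q = 1 ↦ 0  <
So 1 of the 9 assignments meets the threshold.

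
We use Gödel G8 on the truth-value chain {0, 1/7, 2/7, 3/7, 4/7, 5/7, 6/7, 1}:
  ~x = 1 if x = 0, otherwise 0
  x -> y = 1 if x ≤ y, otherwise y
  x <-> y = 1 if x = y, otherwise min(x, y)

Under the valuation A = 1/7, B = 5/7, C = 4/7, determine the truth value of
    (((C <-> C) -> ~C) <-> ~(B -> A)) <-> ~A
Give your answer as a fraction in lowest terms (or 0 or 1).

0

C <-> C = 4/7 <-> 4/7 = 1
~C = ~4/7 = 0
(C <-> C) -> ~C = 1 -> 0 = 0
B -> A = 5/7 -> 1/7 = 1/7
~(B -> A) = ~1/7 = 0
((C <-> C) -> ~C) <-> ~(B -> A) = 0 <-> 0 = 1
~A = ~1/7 = 0
(((C <-> C) -> ~C) <-> ~(B -> A)) <-> ~A = 1 <-> 0 = 0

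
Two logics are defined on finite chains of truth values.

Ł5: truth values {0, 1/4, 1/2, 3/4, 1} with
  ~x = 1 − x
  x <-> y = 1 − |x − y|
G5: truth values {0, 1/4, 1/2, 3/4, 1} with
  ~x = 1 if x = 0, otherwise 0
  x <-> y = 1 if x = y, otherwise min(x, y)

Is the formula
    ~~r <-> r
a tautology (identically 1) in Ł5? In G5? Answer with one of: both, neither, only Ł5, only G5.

only Ł5

In Ł5: every assignment gives 1 — tautology.
In G5: at r = 1/4 the value is 1/4 — not a tautology.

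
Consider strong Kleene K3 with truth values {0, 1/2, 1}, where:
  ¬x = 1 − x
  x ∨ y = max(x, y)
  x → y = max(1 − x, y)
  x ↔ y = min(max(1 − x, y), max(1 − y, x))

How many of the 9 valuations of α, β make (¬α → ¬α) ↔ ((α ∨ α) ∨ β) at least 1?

4

α = 0, β = 0 ↦ 0  <
α = 0, β = 1/2 ↦ 1/2  <
α = 0, β = 1 ↦ 1  ≥
α = 1/2, β = 0 ↦ 1/2  <
α = 1/2, β = 1/2 ↦ 1/2  <
α = 1/2, β = 1 ↦ 1/2  <
α = 1, β = 0 ↦ 1  ≥
α = 1, β = 1/2 ↦ 1  ≥
α = 1, β = 1 ↦ 1  ≥
So 4 of the 9 assignments meet the threshold.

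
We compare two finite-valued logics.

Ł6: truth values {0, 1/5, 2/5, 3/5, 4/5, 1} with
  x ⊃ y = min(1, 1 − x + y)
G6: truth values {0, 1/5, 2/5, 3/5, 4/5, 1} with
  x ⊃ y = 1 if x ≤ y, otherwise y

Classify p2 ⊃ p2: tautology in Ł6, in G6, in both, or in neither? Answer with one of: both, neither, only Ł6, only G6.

both

In Ł6: every assignment gives 1 — tautology.
In G6: every assignment gives 1 — tautology.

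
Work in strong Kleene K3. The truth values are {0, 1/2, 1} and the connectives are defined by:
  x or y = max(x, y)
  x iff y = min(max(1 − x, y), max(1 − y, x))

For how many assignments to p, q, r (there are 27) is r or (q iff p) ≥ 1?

13

value 1: 13 assignments (counts)
value 1/2: 12 assignments
value 0: 2 assignments
So 13 of the 27 assignments meet the threshold.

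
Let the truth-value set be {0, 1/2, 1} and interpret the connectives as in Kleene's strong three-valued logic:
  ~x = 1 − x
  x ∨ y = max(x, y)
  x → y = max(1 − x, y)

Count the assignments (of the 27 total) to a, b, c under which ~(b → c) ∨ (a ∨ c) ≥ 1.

value 1: 17 assignments (counts)
value 1/2: 9 assignments
value 0: 1 assignment
So 17 of the 27 assignments meet the threshold.

17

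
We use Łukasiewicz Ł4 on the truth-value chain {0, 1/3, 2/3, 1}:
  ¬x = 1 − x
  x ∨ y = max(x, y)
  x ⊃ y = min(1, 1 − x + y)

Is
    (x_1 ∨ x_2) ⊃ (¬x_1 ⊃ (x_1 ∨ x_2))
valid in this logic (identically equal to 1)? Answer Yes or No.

x_1 = 0, x_2 = 0 ↦ 1
x_1 = 0, x_2 = 1/3 ↦ 1
x_1 = 0, x_2 = 2/3 ↦ 1
x_1 = 0, x_2 = 1 ↦ 1
x_1 = 1/3, x_2 = 0 ↦ 1
x_1 = 1/3, x_2 = 1/3 ↦ 1
x_1 = 1/3, x_2 = 2/3 ↦ 1
x_1 = 1/3, x_2 = 1 ↦ 1
x_1 = 2/3, x_2 = 0 ↦ 1
x_1 = 2/3, x_2 = 1/3 ↦ 1
x_1 = 2/3, x_2 = 2/3 ↦ 1
x_1 = 2/3, x_2 = 1 ↦ 1
x_1 = 1, x_2 = 0 ↦ 1
x_1 = 1, x_2 = 1/3 ↦ 1
x_1 = 1, x_2 = 2/3 ↦ 1
x_1 = 1, x_2 = 1 ↦ 1
Every assignment gives a value ≥ 1.

Yes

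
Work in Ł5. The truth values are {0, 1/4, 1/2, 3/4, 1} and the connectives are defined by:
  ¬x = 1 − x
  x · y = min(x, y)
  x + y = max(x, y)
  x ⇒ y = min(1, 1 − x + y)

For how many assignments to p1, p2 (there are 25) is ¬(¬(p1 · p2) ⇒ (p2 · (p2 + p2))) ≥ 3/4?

value 1: 5 assignments (counts)
value 3/4: 1 assignment (counts)
value 1/2: 5 assignments
value 1/4: 2 assignments
value 0: 12 assignments
So 6 of the 25 assignments meet the threshold.

6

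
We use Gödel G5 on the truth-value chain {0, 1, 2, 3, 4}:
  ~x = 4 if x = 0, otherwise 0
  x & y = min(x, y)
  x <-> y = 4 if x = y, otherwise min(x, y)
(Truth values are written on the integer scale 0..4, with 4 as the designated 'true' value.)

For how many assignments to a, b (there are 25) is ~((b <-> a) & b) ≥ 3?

9

value 4: 9 assignments (counts)
value 0: 16 assignments
So 9 of the 25 assignments meet the threshold.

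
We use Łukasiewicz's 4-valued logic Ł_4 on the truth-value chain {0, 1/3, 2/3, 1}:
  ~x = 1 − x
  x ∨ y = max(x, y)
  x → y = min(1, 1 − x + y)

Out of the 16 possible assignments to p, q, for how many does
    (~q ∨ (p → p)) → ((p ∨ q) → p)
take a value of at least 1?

p = 0, q = 0 ↦ 1  ≥
p = 0, q = 1/3 ↦ 2/3  <
p = 0, q = 2/3 ↦ 1/3  <
p = 0, q = 1 ↦ 0  <
p = 1/3, q = 0 ↦ 1  ≥
p = 1/3, q = 1/3 ↦ 1  ≥
p = 1/3, q = 2/3 ↦ 2/3  <
p = 1/3, q = 1 ↦ 1/3  <
p = 2/3, q = 0 ↦ 1  ≥
p = 2/3, q = 1/3 ↦ 1  ≥
p = 2/3, q = 2/3 ↦ 1  ≥
p = 2/3, q = 1 ↦ 2/3  <
p = 1, q = 0 ↦ 1  ≥
p = 1, q = 1/3 ↦ 1  ≥
p = 1, q = 2/3 ↦ 1  ≥
p = 1, q = 1 ↦ 1  ≥
So 10 of the 16 assignments meet the threshold.

10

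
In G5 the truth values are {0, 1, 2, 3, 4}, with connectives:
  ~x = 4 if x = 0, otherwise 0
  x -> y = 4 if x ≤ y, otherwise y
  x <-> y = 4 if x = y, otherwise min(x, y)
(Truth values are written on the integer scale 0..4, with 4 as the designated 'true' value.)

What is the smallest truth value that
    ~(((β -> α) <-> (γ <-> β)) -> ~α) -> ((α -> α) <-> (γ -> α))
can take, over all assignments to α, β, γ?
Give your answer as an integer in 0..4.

1

Take α = 1, β = 1, γ = 2:
β -> α = 1 -> 1 = 4
γ <-> β = 2 <-> 1 = 1
(β -> α) <-> (γ <-> β) = 4 <-> 1 = 1
~α = ~1 = 0
((β -> α) <-> (γ <-> β)) -> ~α = 1 -> 0 = 0
~(((β -> α) <-> (γ <-> β)) -> ~α) = ~0 = 4
α -> α = 1 -> 1 = 4
γ -> α = 2 -> 1 = 1
(α -> α) <-> (γ -> α) = 4 <-> 1 = 1
~(((β -> α) <-> (γ <-> β)) -> ~α) -> ((α -> α) <-> (γ -> α)) = 4 -> 1 = 1
No assignment yields a value below 1, so this is the minimum.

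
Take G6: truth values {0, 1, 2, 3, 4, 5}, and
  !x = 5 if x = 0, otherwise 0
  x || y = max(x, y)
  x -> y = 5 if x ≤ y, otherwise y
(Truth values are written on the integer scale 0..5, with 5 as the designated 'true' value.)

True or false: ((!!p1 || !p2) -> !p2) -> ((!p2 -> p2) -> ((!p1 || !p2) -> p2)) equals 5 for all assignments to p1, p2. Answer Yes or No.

Counterexample: take p1 = 0, p2 = 1.
!p1 = !0 = 5
!!p1 = !5 = 0
!p2 = !1 = 0
!!p1 || !p2 = 0 || 0 = 0
!p2 = !1 = 0
(!!p1 || !p2) -> !p2 = 0 -> 0 = 5
!p2 = !1 = 0
!p2 -> p2 = 0 -> 1 = 5
!p1 = !0 = 5
!p2 = !1 = 0
!p1 || !p2 = 5 || 0 = 5
(!p1 || !p2) -> p2 = 5 -> 1 = 1
(!p2 -> p2) -> ((!p1 || !p2) -> p2) = 5 -> 1 = 1
((!!p1 || !p2) -> !p2) -> ((!p2 -> p2) -> ((!p1 || !p2) -> p2)) = 5 -> 1 = 1
This gives 1 ≠ 5.

No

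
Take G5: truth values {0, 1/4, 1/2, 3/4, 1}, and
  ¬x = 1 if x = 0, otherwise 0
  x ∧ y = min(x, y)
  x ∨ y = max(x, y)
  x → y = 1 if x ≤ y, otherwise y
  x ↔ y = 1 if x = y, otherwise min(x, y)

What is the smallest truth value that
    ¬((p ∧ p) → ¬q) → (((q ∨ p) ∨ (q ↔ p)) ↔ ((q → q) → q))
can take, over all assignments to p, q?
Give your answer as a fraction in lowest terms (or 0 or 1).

1/4

Take p = 1/4, q = 1/4:
p ∧ p = 1/4 ∧ 1/4 = 1/4
¬q = ¬1/4 = 0
(p ∧ p) → ¬q = 1/4 → 0 = 0
¬((p ∧ p) → ¬q) = ¬0 = 1
q ∨ p = 1/4 ∨ 1/4 = 1/4
q ↔ p = 1/4 ↔ 1/4 = 1
(q ∨ p) ∨ (q ↔ p) = 1/4 ∨ 1 = 1
q → q = 1/4 → 1/4 = 1
(q → q) → q = 1 → 1/4 = 1/4
((q ∨ p) ∨ (q ↔ p)) ↔ ((q → q) → q) = 1 ↔ 1/4 = 1/4
¬((p ∧ p) → ¬q) → (((q ∨ p) ∨ (q ↔ p)) ↔ ((q → q) → q)) = 1 → 1/4 = 1/4
No assignment yields a value below 1/4, so this is the minimum.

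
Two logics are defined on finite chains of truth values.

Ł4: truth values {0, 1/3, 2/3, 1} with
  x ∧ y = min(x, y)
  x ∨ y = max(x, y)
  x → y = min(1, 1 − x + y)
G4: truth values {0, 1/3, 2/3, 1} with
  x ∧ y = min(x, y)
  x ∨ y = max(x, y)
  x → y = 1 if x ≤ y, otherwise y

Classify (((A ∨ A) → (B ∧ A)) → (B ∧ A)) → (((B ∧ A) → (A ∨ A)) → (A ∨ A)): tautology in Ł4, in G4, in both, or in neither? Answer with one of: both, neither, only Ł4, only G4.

only Ł4

In Ł4: every assignment gives 1 — tautology.
In G4: at A = 1/3, B = 0 the value is 1/3 — not a tautology.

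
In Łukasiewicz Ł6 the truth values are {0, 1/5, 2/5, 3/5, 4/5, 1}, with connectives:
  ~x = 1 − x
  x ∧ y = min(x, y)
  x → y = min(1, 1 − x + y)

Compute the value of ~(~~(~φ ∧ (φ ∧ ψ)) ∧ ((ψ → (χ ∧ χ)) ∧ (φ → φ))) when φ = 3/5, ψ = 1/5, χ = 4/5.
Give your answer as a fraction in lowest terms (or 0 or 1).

~φ = ~3/5 = 2/5
φ ∧ ψ = 3/5 ∧ 1/5 = 1/5
~φ ∧ (φ ∧ ψ) = 2/5 ∧ 1/5 = 1/5
~(~φ ∧ (φ ∧ ψ)) = ~1/5 = 4/5
~~(~φ ∧ (φ ∧ ψ)) = ~4/5 = 1/5
χ ∧ χ = 4/5 ∧ 4/5 = 4/5
ψ → (χ ∧ χ) = 1/5 → 4/5 = 1
φ → φ = 3/5 → 3/5 = 1
(ψ → (χ ∧ χ)) ∧ (φ → φ) = 1 ∧ 1 = 1
~~(~φ ∧ (φ ∧ ψ)) ∧ ((ψ → (χ ∧ χ)) ∧ (φ → φ)) = 1/5 ∧ 1 = 1/5
~(~~(~φ ∧ (φ ∧ ψ)) ∧ ((ψ → (χ ∧ χ)) ∧ (φ → φ))) = ~1/5 = 4/5

4/5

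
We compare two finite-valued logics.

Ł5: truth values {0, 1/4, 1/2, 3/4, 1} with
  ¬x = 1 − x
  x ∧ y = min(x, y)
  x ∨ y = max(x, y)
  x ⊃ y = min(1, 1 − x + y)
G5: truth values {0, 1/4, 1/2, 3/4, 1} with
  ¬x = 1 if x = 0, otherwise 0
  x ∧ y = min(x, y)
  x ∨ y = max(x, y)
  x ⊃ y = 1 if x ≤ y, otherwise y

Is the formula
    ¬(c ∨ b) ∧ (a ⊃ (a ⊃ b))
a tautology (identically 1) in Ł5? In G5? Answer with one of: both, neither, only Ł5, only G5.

In Ł5: at a = 0, b = 0, c = 1/4 the value is 3/4 — not a tautology.
In G5: at a = 0, b = 0, c = 1/4 the value is 0 — not a tautology.

neither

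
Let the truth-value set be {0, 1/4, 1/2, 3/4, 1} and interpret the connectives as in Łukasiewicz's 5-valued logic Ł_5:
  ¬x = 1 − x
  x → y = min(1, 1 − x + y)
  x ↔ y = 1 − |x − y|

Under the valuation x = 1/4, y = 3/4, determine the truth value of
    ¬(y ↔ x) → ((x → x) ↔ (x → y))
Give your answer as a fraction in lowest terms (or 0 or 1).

1

y ↔ x = 3/4 ↔ 1/4 = 1/2
¬(y ↔ x) = ¬1/2 = 1/2
x → x = 1/4 → 1/4 = 1
x → y = 1/4 → 3/4 = 1
(x → x) ↔ (x → y) = 1 ↔ 1 = 1
¬(y ↔ x) → ((x → x) ↔ (x → y)) = 1/2 → 1 = 1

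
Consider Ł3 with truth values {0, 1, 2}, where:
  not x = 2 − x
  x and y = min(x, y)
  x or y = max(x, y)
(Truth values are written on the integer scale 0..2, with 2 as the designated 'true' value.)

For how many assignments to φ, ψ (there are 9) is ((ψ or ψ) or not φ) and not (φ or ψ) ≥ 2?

φ = 0, ψ = 0 ↦ 2  ≥
φ = 0, ψ = 1 ↦ 1  <
φ = 0, ψ = 2 ↦ 0  <
φ = 1, ψ = 0 ↦ 1  <
φ = 1, ψ = 1 ↦ 1  <
φ = 1, ψ = 2 ↦ 0  <
φ = 2, ψ = 0 ↦ 0  <
φ = 2, ψ = 1 ↦ 0  <
φ = 2, ψ = 2 ↦ 0  <
So 1 of the 9 assignments meets the threshold.

1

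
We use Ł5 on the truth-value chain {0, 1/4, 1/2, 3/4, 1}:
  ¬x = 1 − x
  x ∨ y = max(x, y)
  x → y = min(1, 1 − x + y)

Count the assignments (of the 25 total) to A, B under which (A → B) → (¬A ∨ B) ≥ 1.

value 1: 16 assignments (counts)
value 3/4: 8 assignments
value 1/2: 1 assignment
So 16 of the 25 assignments meet the threshold.

16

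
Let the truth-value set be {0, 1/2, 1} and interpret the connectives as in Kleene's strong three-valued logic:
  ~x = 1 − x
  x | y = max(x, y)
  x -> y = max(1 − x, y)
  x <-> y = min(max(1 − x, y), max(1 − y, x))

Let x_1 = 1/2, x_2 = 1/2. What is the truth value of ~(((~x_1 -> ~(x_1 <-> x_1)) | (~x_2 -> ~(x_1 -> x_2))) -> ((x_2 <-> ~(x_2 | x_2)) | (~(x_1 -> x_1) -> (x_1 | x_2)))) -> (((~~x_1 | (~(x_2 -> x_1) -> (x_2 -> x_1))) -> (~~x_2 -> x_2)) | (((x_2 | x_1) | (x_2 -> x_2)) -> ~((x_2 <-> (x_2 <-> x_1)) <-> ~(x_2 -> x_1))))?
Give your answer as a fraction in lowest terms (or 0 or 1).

~x_1 = ~1/2 = 1/2
x_1 <-> x_1 = 1/2 <-> 1/2 = 1/2
~(x_1 <-> x_1) = ~1/2 = 1/2
~x_1 -> ~(x_1 <-> x_1) = 1/2 -> 1/2 = 1/2
~x_2 = ~1/2 = 1/2
x_1 -> x_2 = 1/2 -> 1/2 = 1/2
~(x_1 -> x_2) = ~1/2 = 1/2
~x_2 -> ~(x_1 -> x_2) = 1/2 -> 1/2 = 1/2
(~x_1 -> ~(x_1 <-> x_1)) | (~x_2 -> ~(x_1 -> x_2)) = 1/2 | 1/2 = 1/2
x_2 | x_2 = 1/2 | 1/2 = 1/2
~(x_2 | x_2) = ~1/2 = 1/2
x_2 <-> ~(x_2 | x_2) = 1/2 <-> 1/2 = 1/2
x_1 -> x_1 = 1/2 -> 1/2 = 1/2
~(x_1 -> x_1) = ~1/2 = 1/2
x_1 | x_2 = 1/2 | 1/2 = 1/2
~(x_1 -> x_1) -> (x_1 | x_2) = 1/2 -> 1/2 = 1/2
(x_2 <-> ~(x_2 | x_2)) | (~(x_1 -> x_1) -> (x_1 | x_2)) = 1/2 | 1/2 = 1/2
((~x_1 -> ~(x_1 <-> x_1)) | (~x_2 -> ~(x_1 -> x_2))) -> ((x_2 <-> ~(x_2 | x_2)) | (~(x_1 -> x_1) -> (x_1 | x_2))) = 1/2 -> 1/2 = 1/2
~(((~x_1 -> ~(x_1 <-> x_1)) | (~x_2 -> ~(x_1 -> x_2))) -> ((x_2 <-> ~(x_2 | x_2)) | (~(x_1 -> x_1) -> (x_1 | x_2)))) = ~1/2 = 1/2
~x_1 = ~1/2 = 1/2
~~x_1 = ~1/2 = 1/2
x_2 -> x_1 = 1/2 -> 1/2 = 1/2
~(x_2 -> x_1) = ~1/2 = 1/2
x_2 -> x_1 = 1/2 -> 1/2 = 1/2
~(x_2 -> x_1) -> (x_2 -> x_1) = 1/2 -> 1/2 = 1/2
~~x_1 | (~(x_2 -> x_1) -> (x_2 -> x_1)) = 1/2 | 1/2 = 1/2
~x_2 = ~1/2 = 1/2
~~x_2 = ~1/2 = 1/2
~~x_2 -> x_2 = 1/2 -> 1/2 = 1/2
(~~x_1 | (~(x_2 -> x_1) -> (x_2 -> x_1))) -> (~~x_2 -> x_2) = 1/2 -> 1/2 = 1/2
x_2 | x_1 = 1/2 | 1/2 = 1/2
x_2 -> x_2 = 1/2 -> 1/2 = 1/2
(x_2 | x_1) | (x_2 -> x_2) = 1/2 | 1/2 = 1/2
x_2 <-> x_1 = 1/2 <-> 1/2 = 1/2
x_2 <-> (x_2 <-> x_1) = 1/2 <-> 1/2 = 1/2
x_2 -> x_1 = 1/2 -> 1/2 = 1/2
~(x_2 -> x_1) = ~1/2 = 1/2
(x_2 <-> (x_2 <-> x_1)) <-> ~(x_2 -> x_1) = 1/2 <-> 1/2 = 1/2
~((x_2 <-> (x_2 <-> x_1)) <-> ~(x_2 -> x_1)) = ~1/2 = 1/2
((x_2 | x_1) | (x_2 -> x_2)) -> ~((x_2 <-> (x_2 <-> x_1)) <-> ~(x_2 -> x_1)) = 1/2 -> 1/2 = 1/2
((~~x_1 | (~(x_2 -> x_1) -> (x_2 -> x_1))) -> (~~x_2 -> x_2)) | (((x_2 | x_1) | (x_2 -> x_2)) -> ~((x_2 <-> (x_2 <-> x_1)) <-> ~(x_2 -> x_1))) = 1/2 | 1/2 = 1/2
~(((~x_1 -> ~(x_1 <-> x_1)) | (~x_2 -> ~(x_1 -> x_2))) -> ((x_2 <-> ~(x_2 | x_2)) | (~(x_1 -> x_1) -> (x_1 | x_2)))) -> (((~~x_1 | (~(x_2 -> x_1) -> (x_2 -> x_1))) -> (~~x_2 -> x_2)) | (((x_2 | x_1) | (x_2 -> x_2)) -> ~((x_2 <-> (x_2 <-> x_1)) <-> ~(x_2 -> x_1)))) = 1/2 -> 1/2 = 1/2

1/2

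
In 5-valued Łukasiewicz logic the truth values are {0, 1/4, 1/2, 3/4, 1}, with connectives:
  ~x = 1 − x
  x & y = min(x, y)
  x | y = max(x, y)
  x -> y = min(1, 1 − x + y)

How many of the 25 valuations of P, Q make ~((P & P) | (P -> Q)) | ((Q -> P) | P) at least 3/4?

value 1: 15 assignments (counts)
value 3/4: 4 assignments (counts)
value 1/2: 3 assignments
value 1/4: 2 assignments
value 0: 1 assignment
So 19 of the 25 assignments meet the threshold.

19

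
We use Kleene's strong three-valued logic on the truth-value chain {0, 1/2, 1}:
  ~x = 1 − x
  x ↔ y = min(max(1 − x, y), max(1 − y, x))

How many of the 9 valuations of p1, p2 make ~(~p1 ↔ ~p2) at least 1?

p1 = 0, p2 = 0 ↦ 0  <
p1 = 0, p2 = 1/2 ↦ 1/2  <
p1 = 0, p2 = 1 ↦ 1  ≥
p1 = 1/2, p2 = 0 ↦ 1/2  <
p1 = 1/2, p2 = 1/2 ↦ 1/2  <
p1 = 1/2, p2 = 1 ↦ 1/2  <
p1 = 1, p2 = 0 ↦ 1  ≥
p1 = 1, p2 = 1/2 ↦ 1/2  <
p1 = 1, p2 = 1 ↦ 0  <
So 2 of the 9 assignments meet the threshold.

2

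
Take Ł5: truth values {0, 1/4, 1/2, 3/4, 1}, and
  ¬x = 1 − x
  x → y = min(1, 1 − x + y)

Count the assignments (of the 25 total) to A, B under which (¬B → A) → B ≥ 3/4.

16

value 1: 9 assignments (counts)
value 3/4: 7 assignments (counts)
value 1/2: 5 assignments
value 1/4: 3 assignments
value 0: 1 assignment
So 16 of the 25 assignments meet the threshold.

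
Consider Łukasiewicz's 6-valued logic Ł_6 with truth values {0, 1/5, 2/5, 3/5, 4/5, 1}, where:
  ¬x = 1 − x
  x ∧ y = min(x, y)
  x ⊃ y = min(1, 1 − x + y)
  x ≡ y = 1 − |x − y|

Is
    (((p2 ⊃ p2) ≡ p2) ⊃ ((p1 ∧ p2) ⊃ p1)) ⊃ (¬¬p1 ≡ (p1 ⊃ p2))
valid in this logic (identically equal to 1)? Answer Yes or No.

No

Counterexample: take p1 = 0, p2 = 0.
p2 ⊃ p2 = 0 ⊃ 0 = 1
(p2 ⊃ p2) ≡ p2 = 1 ≡ 0 = 0
p1 ∧ p2 = 0 ∧ 0 = 0
(p1 ∧ p2) ⊃ p1 = 0 ⊃ 0 = 1
((p2 ⊃ p2) ≡ p2) ⊃ ((p1 ∧ p2) ⊃ p1) = 0 ⊃ 1 = 1
¬p1 = ¬0 = 1
¬¬p1 = ¬1 = 0
p1 ⊃ p2 = 0 ⊃ 0 = 1
¬¬p1 ≡ (p1 ⊃ p2) = 0 ≡ 1 = 0
(((p2 ⊃ p2) ≡ p2) ⊃ ((p1 ∧ p2) ⊃ p1)) ⊃ (¬¬p1 ≡ (p1 ⊃ p2)) = 1 ⊃ 0 = 0
This gives 0 ≠ 1.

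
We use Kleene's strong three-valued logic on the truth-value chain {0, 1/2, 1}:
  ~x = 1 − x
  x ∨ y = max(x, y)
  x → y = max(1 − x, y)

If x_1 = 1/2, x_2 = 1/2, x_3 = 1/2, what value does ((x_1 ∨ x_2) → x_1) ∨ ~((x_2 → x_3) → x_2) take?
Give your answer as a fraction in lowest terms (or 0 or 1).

1/2

x_1 ∨ x_2 = 1/2 ∨ 1/2 = 1/2
(x_1 ∨ x_2) → x_1 = 1/2 → 1/2 = 1/2
x_2 → x_3 = 1/2 → 1/2 = 1/2
(x_2 → x_3) → x_2 = 1/2 → 1/2 = 1/2
~((x_2 → x_3) → x_2) = ~1/2 = 1/2
((x_1 ∨ x_2) → x_1) ∨ ~((x_2 → x_3) → x_2) = 1/2 ∨ 1/2 = 1/2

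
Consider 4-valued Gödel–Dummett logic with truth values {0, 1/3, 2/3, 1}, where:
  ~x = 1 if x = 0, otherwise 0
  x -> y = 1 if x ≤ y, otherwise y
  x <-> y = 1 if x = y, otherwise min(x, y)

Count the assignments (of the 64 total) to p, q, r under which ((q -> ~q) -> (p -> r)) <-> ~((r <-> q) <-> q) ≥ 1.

13

value 1: 13 assignments (counts)
value 0: 51 assignments
So 13 of the 64 assignments meet the threshold.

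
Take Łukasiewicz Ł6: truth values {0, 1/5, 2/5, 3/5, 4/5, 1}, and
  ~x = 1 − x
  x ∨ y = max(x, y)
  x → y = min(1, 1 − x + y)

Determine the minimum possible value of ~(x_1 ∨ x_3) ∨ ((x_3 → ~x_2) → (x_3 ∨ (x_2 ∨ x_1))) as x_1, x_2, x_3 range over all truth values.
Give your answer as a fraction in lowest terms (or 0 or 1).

Take x_1 = 0, x_2 = 0, x_3 = 2/5:
x_1 ∨ x_3 = 0 ∨ 2/5 = 2/5
~(x_1 ∨ x_3) = ~2/5 = 3/5
~x_2 = ~0 = 1
x_3 → ~x_2 = 2/5 → 1 = 1
x_2 ∨ x_1 = 0 ∨ 0 = 0
x_3 ∨ (x_2 ∨ x_1) = 2/5 ∨ 0 = 2/5
(x_3 → ~x_2) → (x_3 ∨ (x_2 ∨ x_1)) = 1 → 2/5 = 2/5
~(x_1 ∨ x_3) ∨ ((x_3 → ~x_2) → (x_3 ∨ (x_2 ∨ x_1))) = 3/5 ∨ 2/5 = 3/5
No assignment yields a value below 3/5, so this is the minimum.

3/5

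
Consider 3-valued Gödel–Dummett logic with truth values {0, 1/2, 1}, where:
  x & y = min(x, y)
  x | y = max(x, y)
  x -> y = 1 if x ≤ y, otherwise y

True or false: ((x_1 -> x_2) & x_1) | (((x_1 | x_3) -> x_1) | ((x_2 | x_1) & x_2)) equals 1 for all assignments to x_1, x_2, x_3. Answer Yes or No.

Counterexample: take x_1 = 0, x_2 = 0, x_3 = 1/2.
x_1 -> x_2 = 0 -> 0 = 1
(x_1 -> x_2) & x_1 = 1 & 0 = 0
x_1 | x_3 = 0 | 1/2 = 1/2
(x_1 | x_3) -> x_1 = 1/2 -> 0 = 0
x_2 | x_1 = 0 | 0 = 0
(x_2 | x_1) & x_2 = 0 & 0 = 0
((x_1 | x_3) -> x_1) | ((x_2 | x_1) & x_2) = 0 | 0 = 0
((x_1 -> x_2) & x_1) | (((x_1 | x_3) -> x_1) | ((x_2 | x_1) & x_2)) = 0 | 0 = 0
This gives 0 ≠ 1.

No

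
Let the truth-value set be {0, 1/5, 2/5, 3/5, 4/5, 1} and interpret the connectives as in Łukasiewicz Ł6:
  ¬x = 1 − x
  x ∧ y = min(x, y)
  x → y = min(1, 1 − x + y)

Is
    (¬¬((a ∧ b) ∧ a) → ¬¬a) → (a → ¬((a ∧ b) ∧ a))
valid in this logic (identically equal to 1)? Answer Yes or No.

No

Counterexample: take a = 3/5, b = 3/5.
a ∧ b = 3/5 ∧ 3/5 = 3/5
(a ∧ b) ∧ a = 3/5 ∧ 3/5 = 3/5
¬((a ∧ b) ∧ a) = ¬3/5 = 2/5
¬¬((a ∧ b) ∧ a) = ¬2/5 = 3/5
¬a = ¬3/5 = 2/5
¬¬a = ¬2/5 = 3/5
¬¬((a ∧ b) ∧ a) → ¬¬a = 3/5 → 3/5 = 1
a ∧ b = 3/5 ∧ 3/5 = 3/5
(a ∧ b) ∧ a = 3/5 ∧ 3/5 = 3/5
¬((a ∧ b) ∧ a) = ¬3/5 = 2/5
a → ¬((a ∧ b) ∧ a) = 3/5 → 2/5 = 4/5
(¬¬((a ∧ b) ∧ a) → ¬¬a) → (a → ¬((a ∧ b) ∧ a)) = 1 → 4/5 = 4/5
This gives 4/5 ≠ 1.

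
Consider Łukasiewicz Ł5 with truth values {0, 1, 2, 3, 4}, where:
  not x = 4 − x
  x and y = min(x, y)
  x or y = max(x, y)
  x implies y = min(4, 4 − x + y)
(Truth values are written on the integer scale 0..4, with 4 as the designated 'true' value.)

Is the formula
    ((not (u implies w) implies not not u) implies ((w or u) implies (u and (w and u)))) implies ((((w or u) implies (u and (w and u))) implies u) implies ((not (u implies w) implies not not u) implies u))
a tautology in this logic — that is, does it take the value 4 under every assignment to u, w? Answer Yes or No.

Yes

At u = 1, w = 1, for instance:
u implies w = 1 implies 1 = 4
not (u implies w) = not 4 = 0
not u = not 1 = 3
not not u = not 3 = 1
not (u implies w) implies not not u = 0 implies 1 = 4
w or u = 1 or 1 = 1
w and u = 1 and 1 = 1
u and (w and u) = 1 and 1 = 1
(w or u) implies (u and (w and u)) = 1 implies 1 = 4
(not (u implies w) implies not not u) implies ((w or u) implies (u and (w and u))) = 4 implies 4 = 4
((w or u) implies (u and (w and u))) implies u = 4 implies 1 = 1
(not (u implies w) implies not not u) implies u = 4 implies 1 = 1
(((w or u) implies (u and (w and u))) implies u) implies ((not (u implies w) implies not not u) implies u) = 1 implies 1 = 4
((not (u implies w) implies not not u) implies ((w or u) implies (u and (w and u)))) implies ((((w or u) implies (u and (w and u))) implies u) implies ((not (u implies w) implies not not u) implies u)) = 4 implies 4 = 4
and checking the remaining 24 assignments likewise gives ≥ 4 in every case.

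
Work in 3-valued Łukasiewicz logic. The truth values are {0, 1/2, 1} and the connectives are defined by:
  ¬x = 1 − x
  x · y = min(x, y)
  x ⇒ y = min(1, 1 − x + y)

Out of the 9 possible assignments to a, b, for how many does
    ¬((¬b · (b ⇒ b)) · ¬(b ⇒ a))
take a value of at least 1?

a = 0, b = 0 ↦ 1  ≥
a = 0, b = 1/2 ↦ 1/2  <
a = 0, b = 1 ↦ 1  ≥
a = 1/2, b = 0 ↦ 1  ≥
a = 1/2, b = 1/2 ↦ 1  ≥
a = 1/2, b = 1 ↦ 1  ≥
a = 1, b = 0 ↦ 1  ≥
a = 1, b = 1/2 ↦ 1  ≥
a = 1, b = 1 ↦ 1  ≥
So 8 of the 9 assignments meet the threshold.

8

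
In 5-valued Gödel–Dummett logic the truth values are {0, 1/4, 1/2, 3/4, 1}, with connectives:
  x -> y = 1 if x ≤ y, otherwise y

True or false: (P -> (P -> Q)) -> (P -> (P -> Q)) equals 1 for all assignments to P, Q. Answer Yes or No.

Yes

At P = 1/4, Q = 1/2, for instance:
P -> Q = 1/4 -> 1/2 = 1
P -> (P -> Q) = 1/4 -> 1 = 1
(P -> (P -> Q)) -> (P -> (P -> Q)) = 1 -> 1 = 1
and checking the remaining 24 assignments likewise gives ≥ 1 in every case.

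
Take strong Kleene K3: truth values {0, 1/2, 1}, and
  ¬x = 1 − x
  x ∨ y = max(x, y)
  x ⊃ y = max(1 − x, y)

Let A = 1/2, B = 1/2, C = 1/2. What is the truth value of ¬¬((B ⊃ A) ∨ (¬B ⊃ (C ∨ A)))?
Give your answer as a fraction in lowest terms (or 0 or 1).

B ⊃ A = 1/2 ⊃ 1/2 = 1/2
¬B = ¬1/2 = 1/2
C ∨ A = 1/2 ∨ 1/2 = 1/2
¬B ⊃ (C ∨ A) = 1/2 ⊃ 1/2 = 1/2
(B ⊃ A) ∨ (¬B ⊃ (C ∨ A)) = 1/2 ∨ 1/2 = 1/2
¬((B ⊃ A) ∨ (¬B ⊃ (C ∨ A))) = ¬1/2 = 1/2
¬¬((B ⊃ A) ∨ (¬B ⊃ (C ∨ A))) = ¬1/2 = 1/2

1/2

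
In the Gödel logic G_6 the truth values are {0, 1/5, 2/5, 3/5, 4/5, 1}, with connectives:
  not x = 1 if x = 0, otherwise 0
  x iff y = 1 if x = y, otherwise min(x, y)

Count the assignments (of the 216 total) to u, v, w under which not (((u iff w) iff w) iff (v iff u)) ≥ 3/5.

value 1: 36 assignments (counts)
value 0: 180 assignments
So 36 of the 216 assignments meet the threshold.

36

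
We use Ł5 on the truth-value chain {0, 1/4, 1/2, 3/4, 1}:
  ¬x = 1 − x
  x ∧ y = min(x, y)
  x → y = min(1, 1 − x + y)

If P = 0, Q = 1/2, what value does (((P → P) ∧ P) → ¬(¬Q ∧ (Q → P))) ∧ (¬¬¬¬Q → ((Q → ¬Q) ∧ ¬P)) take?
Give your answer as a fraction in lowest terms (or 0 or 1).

P → P = 0 → 0 = 1
(P → P) ∧ P = 1 ∧ 0 = 0
¬Q = ¬1/2 = 1/2
Q → P = 1/2 → 0 = 1/2
¬Q ∧ (Q → P) = 1/2 ∧ 1/2 = 1/2
¬(¬Q ∧ (Q → P)) = ¬1/2 = 1/2
((P → P) ∧ P) → ¬(¬Q ∧ (Q → P)) = 0 → 1/2 = 1
¬Q = ¬1/2 = 1/2
¬¬Q = ¬1/2 = 1/2
¬¬¬Q = ¬1/2 = 1/2
¬¬¬¬Q = ¬1/2 = 1/2
¬Q = ¬1/2 = 1/2
Q → ¬Q = 1/2 → 1/2 = 1
¬P = ¬0 = 1
(Q → ¬Q) ∧ ¬P = 1 ∧ 1 = 1
¬¬¬¬Q → ((Q → ¬Q) ∧ ¬P) = 1/2 → 1 = 1
(((P → P) ∧ P) → ¬(¬Q ∧ (Q → P))) ∧ (¬¬¬¬Q → ((Q → ¬Q) ∧ ¬P)) = 1 ∧ 1 = 1

1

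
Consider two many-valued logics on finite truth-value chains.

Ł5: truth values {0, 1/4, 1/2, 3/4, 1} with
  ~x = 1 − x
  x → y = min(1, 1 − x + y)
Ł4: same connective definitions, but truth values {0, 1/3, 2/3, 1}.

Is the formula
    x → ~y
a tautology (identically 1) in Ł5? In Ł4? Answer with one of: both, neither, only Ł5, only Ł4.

neither

In Ł5: at x = 1/4, y = 1 the value is 3/4 — not a tautology.
In Ł4: at x = 1/3, y = 1 the value is 2/3 — not a tautology.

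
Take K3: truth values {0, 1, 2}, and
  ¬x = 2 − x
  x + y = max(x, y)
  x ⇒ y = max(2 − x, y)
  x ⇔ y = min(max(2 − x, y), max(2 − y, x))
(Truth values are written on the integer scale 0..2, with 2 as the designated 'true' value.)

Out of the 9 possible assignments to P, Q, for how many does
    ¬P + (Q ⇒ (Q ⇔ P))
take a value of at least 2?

P = 0, Q = 0 ↦ 2  ≥
P = 0, Q = 1 ↦ 2  ≥
P = 0, Q = 2 ↦ 2  ≥
P = 1, Q = 0 ↦ 2  ≥
P = 1, Q = 1 ↦ 1  <
P = 1, Q = 2 ↦ 1  <
P = 2, Q = 0 ↦ 2  ≥
P = 2, Q = 1 ↦ 1  <
P = 2, Q = 2 ↦ 2  ≥
So 6 of the 9 assignments meet the threshold.

6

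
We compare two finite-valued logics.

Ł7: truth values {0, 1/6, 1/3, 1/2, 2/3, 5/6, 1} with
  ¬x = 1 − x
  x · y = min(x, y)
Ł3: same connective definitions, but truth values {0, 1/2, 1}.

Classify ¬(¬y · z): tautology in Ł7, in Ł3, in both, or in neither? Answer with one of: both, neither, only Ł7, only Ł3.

In Ł7: at y = 0, z = 1/6 the value is 5/6 — not a tautology.
In Ł3: at y = 0, z = 1/2 the value is 1/2 — not a tautology.

neither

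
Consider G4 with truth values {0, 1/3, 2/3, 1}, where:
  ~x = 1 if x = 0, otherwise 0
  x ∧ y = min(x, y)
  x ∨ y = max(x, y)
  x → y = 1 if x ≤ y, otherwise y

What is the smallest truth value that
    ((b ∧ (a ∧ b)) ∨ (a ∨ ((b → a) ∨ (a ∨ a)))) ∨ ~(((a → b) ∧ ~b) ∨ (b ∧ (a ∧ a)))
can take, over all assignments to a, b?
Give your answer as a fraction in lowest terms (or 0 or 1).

Take a = 1/3, b = 2/3:
a ∧ b = 1/3 ∧ 2/3 = 1/3
b ∧ (a ∧ b) = 2/3 ∧ 1/3 = 1/3
b → a = 2/3 → 1/3 = 1/3
a ∨ a = 1/3 ∨ 1/3 = 1/3
(b → a) ∨ (a ∨ a) = 1/3 ∨ 1/3 = 1/3
a ∨ ((b → a) ∨ (a ∨ a)) = 1/3 ∨ 1/3 = 1/3
(b ∧ (a ∧ b)) ∨ (a ∨ ((b → a) ∨ (a ∨ a))) = 1/3 ∨ 1/3 = 1/3
a → b = 1/3 → 2/3 = 1
~b = ~2/3 = 0
(a → b) ∧ ~b = 1 ∧ 0 = 0
a ∧ a = 1/3 ∧ 1/3 = 1/3
b ∧ (a ∧ a) = 2/3 ∧ 1/3 = 1/3
((a → b) ∧ ~b) ∨ (b ∧ (a ∧ a)) = 0 ∨ 1/3 = 1/3
~(((a → b) ∧ ~b) ∨ (b ∧ (a ∧ a))) = ~1/3 = 0
((b ∧ (a ∧ b)) ∨ (a ∨ ((b → a) ∨ (a ∨ a)))) ∨ ~(((a → b) ∧ ~b) ∨ (b ∧ (a ∧ a))) = 1/3 ∨ 0 = 1/3
No assignment yields a value below 1/3, so this is the minimum.

1/3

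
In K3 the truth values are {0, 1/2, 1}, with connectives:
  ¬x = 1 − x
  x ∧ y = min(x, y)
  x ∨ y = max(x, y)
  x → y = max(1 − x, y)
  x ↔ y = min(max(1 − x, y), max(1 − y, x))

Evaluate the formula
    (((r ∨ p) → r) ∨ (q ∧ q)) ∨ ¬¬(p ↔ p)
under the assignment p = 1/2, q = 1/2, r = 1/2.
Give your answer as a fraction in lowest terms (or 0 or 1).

r ∨ p = 1/2 ∨ 1/2 = 1/2
(r ∨ p) → r = 1/2 → 1/2 = 1/2
q ∧ q = 1/2 ∧ 1/2 = 1/2
((r ∨ p) → r) ∨ (q ∧ q) = 1/2 ∨ 1/2 = 1/2
p ↔ p = 1/2 ↔ 1/2 = 1/2
¬(p ↔ p) = ¬1/2 = 1/2
¬¬(p ↔ p) = ¬1/2 = 1/2
(((r ∨ p) → r) ∨ (q ∧ q)) ∨ ¬¬(p ↔ p) = 1/2 ∨ 1/2 = 1/2

1/2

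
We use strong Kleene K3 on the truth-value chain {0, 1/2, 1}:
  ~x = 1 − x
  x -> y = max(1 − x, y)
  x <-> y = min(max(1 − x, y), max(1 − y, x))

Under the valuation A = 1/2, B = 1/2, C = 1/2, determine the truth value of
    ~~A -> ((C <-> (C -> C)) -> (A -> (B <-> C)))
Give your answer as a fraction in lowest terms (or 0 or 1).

1/2

~A = ~1/2 = 1/2
~~A = ~1/2 = 1/2
C -> C = 1/2 -> 1/2 = 1/2
C <-> (C -> C) = 1/2 <-> 1/2 = 1/2
B <-> C = 1/2 <-> 1/2 = 1/2
A -> (B <-> C) = 1/2 -> 1/2 = 1/2
(C <-> (C -> C)) -> (A -> (B <-> C)) = 1/2 -> 1/2 = 1/2
~~A -> ((C <-> (C -> C)) -> (A -> (B <-> C))) = 1/2 -> 1/2 = 1/2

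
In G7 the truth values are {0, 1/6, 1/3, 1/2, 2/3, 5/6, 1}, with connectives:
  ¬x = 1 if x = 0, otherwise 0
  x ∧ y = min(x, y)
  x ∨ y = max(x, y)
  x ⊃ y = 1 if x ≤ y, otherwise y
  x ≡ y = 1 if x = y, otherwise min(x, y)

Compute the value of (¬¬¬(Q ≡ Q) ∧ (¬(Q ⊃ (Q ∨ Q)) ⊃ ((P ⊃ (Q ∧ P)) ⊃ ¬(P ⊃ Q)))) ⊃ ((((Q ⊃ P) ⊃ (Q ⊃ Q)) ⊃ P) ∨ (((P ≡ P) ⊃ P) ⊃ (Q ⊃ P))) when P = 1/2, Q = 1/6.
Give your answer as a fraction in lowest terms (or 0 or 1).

Q ≡ Q = 1/6 ≡ 1/6 = 1
¬(Q ≡ Q) = ¬1 = 0
¬¬(Q ≡ Q) = ¬0 = 1
¬¬¬(Q ≡ Q) = ¬1 = 0
Q ∨ Q = 1/6 ∨ 1/6 = 1/6
Q ⊃ (Q ∨ Q) = 1/6 ⊃ 1/6 = 1
¬(Q ⊃ (Q ∨ Q)) = ¬1 = 0
Q ∧ P = 1/6 ∧ 1/2 = 1/6
P ⊃ (Q ∧ P) = 1/2 ⊃ 1/6 = 1/6
P ⊃ Q = 1/2 ⊃ 1/6 = 1/6
¬(P ⊃ Q) = ¬1/6 = 0
(P ⊃ (Q ∧ P)) ⊃ ¬(P ⊃ Q) = 1/6 ⊃ 0 = 0
¬(Q ⊃ (Q ∨ Q)) ⊃ ((P ⊃ (Q ∧ P)) ⊃ ¬(P ⊃ Q)) = 0 ⊃ 0 = 1
¬¬¬(Q ≡ Q) ∧ (¬(Q ⊃ (Q ∨ Q)) ⊃ ((P ⊃ (Q ∧ P)) ⊃ ¬(P ⊃ Q))) = 0 ∧ 1 = 0
Q ⊃ P = 1/6 ⊃ 1/2 = 1
Q ⊃ Q = 1/6 ⊃ 1/6 = 1
(Q ⊃ P) ⊃ (Q ⊃ Q) = 1 ⊃ 1 = 1
((Q ⊃ P) ⊃ (Q ⊃ Q)) ⊃ P = 1 ⊃ 1/2 = 1/2
P ≡ P = 1/2 ≡ 1/2 = 1
(P ≡ P) ⊃ P = 1 ⊃ 1/2 = 1/2
Q ⊃ P = 1/6 ⊃ 1/2 = 1
((P ≡ P) ⊃ P) ⊃ (Q ⊃ P) = 1/2 ⊃ 1 = 1
(((Q ⊃ P) ⊃ (Q ⊃ Q)) ⊃ P) ∨ (((P ≡ P) ⊃ P) ⊃ (Q ⊃ P)) = 1/2 ∨ 1 = 1
(¬¬¬(Q ≡ Q) ∧ (¬(Q ⊃ (Q ∨ Q)) ⊃ ((P ⊃ (Q ∧ P)) ⊃ ¬(P ⊃ Q)))) ⊃ ((((Q ⊃ P) ⊃ (Q ⊃ Q)) ⊃ P) ∨ (((P ≡ P) ⊃ P) ⊃ (Q ⊃ P))) = 0 ⊃ 1 = 1

1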